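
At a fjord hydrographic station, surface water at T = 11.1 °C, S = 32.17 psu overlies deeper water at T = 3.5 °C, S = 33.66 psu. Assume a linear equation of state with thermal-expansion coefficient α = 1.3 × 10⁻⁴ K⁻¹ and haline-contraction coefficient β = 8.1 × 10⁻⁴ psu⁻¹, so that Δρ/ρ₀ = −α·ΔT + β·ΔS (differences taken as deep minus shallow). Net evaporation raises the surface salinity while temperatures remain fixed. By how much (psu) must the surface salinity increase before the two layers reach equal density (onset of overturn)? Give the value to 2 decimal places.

Neutral buoyancy requires −α(T_deep − T_surf) + β(S_deep − S_surf′) = 0.
S_surf′ = S_deep − (α/β)·ΔT = 33.66 − (1.3 × 10⁻⁴/8.1 × 10⁻⁴)·(-7.6) = 34.8798 psu.
Increase required: 34.8798 − 32.17 = 2.7098 psu.

2.71 psu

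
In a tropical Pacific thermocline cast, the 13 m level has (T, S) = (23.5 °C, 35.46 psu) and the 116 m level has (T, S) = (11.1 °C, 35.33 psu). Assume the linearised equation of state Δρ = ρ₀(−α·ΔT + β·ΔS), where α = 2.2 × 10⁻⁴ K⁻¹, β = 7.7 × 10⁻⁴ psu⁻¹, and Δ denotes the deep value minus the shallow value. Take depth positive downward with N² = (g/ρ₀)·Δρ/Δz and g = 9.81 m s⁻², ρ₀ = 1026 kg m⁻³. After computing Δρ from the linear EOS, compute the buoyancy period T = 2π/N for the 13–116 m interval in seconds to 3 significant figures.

397 s

ΔT = -12.4 K, ΔS = -0.13 psu (deep − shallow).
Δρ/ρ₀ = −αΔT + βΔS = 2.728 × 10⁻³ − 1.001 × 10⁻⁴ = 2.6279 × 10⁻³, so Δρ ≈ 2.696 kg m⁻³.
N² = (g/ρ₀)·Δρ/Δz = g·(Δρ/ρ₀)/Δz = 9.81 × 2.6279 × 10⁻³ / 103 = 2.5029 × 10⁻⁴ s⁻².
N = √(2.5029 × 10⁻⁴) = 0.015821 rad s⁻¹ → T = 2π/N = 397.14 s ≈ 397 s.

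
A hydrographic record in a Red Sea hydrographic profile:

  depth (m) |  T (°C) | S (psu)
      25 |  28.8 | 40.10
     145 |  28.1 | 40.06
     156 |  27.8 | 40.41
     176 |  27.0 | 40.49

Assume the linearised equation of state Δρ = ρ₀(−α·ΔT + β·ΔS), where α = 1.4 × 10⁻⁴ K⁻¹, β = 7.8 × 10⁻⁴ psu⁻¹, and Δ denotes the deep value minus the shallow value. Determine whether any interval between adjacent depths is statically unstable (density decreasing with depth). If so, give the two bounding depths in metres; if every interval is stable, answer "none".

none

Evaluate Δρ/ρ₀ = −αΔT + βΔS across each adjacent pair:
  25–145 m: −αΔT+βΔS = −(1.4 × 10⁻⁴)(-0.7)+(7.8 × 10⁻⁴)(-0.04) = 6.7 × 10⁻⁵ → stable
  145–156 m: −αΔT+βΔS = −(1.4 × 10⁻⁴)(-0.3)+(7.8 × 10⁻⁴)(+0.35) = 3.1 × 10⁻⁴ → stable
  156–176 m: −αΔT+βΔS = −(1.4 × 10⁻⁴)(-0.8)+(7.8 × 10⁻⁴)(+0.08) = 1.7 × 10⁻⁴ → stable
Every interval has Δρ > 0: the column is stably stratified throughout.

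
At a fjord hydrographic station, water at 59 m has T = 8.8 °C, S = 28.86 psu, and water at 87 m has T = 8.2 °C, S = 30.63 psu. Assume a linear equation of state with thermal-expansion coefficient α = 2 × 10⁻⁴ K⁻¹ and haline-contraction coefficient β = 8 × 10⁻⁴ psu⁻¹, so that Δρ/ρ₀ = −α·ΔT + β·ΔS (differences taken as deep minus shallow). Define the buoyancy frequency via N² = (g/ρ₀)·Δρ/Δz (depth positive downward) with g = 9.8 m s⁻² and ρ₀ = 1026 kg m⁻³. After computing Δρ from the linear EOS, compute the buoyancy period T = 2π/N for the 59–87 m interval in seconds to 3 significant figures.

271 s

ΔT = -0.6 K, ΔS = +1.77 psu (deep − shallow).
Δρ/ρ₀ = −αΔT + βΔS = 1.20 × 10⁻⁴ + 1.416 × 10⁻³ = 1.536 × 10⁻³, so Δρ ≈ 1.576 kg m⁻³.
N² = (g/ρ₀)·Δρ/Δz = g·(Δρ/ρ₀)/Δz = 9.8 × 1.536 × 10⁻³ / 28 = 5.3760 × 10⁻⁴ s⁻².
N = √(5.3760 × 10⁻⁴) = 0.023186 rad s⁻¹ → T = 2π/N = 270.99 s ≈ 271 s.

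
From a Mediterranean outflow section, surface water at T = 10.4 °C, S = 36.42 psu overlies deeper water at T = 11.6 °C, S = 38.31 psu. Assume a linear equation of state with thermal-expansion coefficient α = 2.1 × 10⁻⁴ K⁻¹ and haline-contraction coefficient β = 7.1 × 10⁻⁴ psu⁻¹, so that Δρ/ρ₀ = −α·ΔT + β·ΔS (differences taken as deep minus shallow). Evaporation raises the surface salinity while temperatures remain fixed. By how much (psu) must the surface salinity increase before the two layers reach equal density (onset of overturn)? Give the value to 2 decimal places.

Neutral buoyancy requires −α(T_deep − T_surf) + β(S_deep − S_surf′) = 0.
S_surf′ = S_deep − (α/β)·ΔT = 38.31 − (2.1 × 10⁻⁴/7.1 × 10⁻⁴)·(+1.2) = 37.9551 psu.
Increase required: 37.9551 − 36.42 = 1.5351 psu.

1.54 psu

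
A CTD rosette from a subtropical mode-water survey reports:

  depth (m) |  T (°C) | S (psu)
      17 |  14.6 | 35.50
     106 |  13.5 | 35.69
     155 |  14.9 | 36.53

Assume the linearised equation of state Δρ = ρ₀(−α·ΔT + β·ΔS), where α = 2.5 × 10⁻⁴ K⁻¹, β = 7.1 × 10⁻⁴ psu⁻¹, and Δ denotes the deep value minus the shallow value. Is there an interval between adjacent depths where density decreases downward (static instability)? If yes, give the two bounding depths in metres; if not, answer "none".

Evaluate Δρ/ρ₀ = −αΔT + βΔS across each adjacent pair:
  17–106 m: −αΔT+βΔS = −(2.5 × 10⁻⁴)(-1.1)+(7.1 × 10⁻⁴)(+0.19) = 4.1 × 10⁻⁴ → stable
  106–155 m: −αΔT+βΔS = −(2.5 × 10⁻⁴)(+1.4)+(7.1 × 10⁻⁴)(+0.84) = 2.5 × 10⁻⁴ → stable
Every interval has Δρ > 0: the column is stably stratified throughout.

none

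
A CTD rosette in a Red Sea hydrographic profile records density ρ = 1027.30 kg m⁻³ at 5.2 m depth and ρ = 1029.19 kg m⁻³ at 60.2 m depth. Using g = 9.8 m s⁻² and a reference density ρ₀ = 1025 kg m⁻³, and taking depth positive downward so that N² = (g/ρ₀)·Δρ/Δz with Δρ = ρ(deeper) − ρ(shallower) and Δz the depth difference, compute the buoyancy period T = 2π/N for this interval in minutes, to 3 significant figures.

Δρ = 1029.19 − 1027.30 = 1.89 kg m⁻³ over Δz = 60.2 − 5.2 = 55 m.
N² = (9.8/1025) × (1.89/55) = 3.2855 × 10⁻⁴ s⁻².
N = √(3.2855 × 10⁻⁴) = 0.018126 rad s⁻¹, so T = 2π/N = 346.64 s = 5.7773 min ≈ 5.78 min.
Since Δρ > 0 the layer is stably stratified.

5.78 min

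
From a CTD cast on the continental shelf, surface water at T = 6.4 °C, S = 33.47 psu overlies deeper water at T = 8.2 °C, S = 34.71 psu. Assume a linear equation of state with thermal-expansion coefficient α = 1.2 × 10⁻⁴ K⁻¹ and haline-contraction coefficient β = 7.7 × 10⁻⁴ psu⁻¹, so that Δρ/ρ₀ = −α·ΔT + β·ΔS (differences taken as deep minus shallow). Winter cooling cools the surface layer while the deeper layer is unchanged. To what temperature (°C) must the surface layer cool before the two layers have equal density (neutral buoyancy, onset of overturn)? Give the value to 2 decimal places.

Neutral buoyancy requires Δρ = 0, i.e. −α(T_deep − T_surf′) + β(S_deep − S_surf) = 0.
T_surf′ = T_deep − (β/α)·ΔS = 8.2 − (7.7 × 10⁻⁴/1.2 × 10⁻⁴)·(+1.24) = 0.2433 °C.
Cooling required: 6.4 − (0.2433) = 6.1567 °C.

0.24 °C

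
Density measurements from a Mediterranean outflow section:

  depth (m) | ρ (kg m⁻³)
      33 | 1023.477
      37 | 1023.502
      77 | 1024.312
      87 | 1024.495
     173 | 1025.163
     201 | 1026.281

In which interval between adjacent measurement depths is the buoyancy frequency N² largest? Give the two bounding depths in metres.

Compute the density gradient over each adjacent pair:
  33–37 m: Δρ/Δz = 0.025/4 = 6.3 × 10⁻³ kg m⁻⁴
  37–77 m: Δρ/Δz = 0.810/40 = 0.020 kg m⁻⁴
  77–87 m: Δρ/Δz = 0.183/10 = 0.018 kg m⁻⁴
  87–173 m: Δρ/Δz = 0.668/86 = 7.8 × 10⁻³ kg m⁻⁴
  173–201 m: Δρ/Δz = 1.118/28 = 0.040 kg m⁻⁴
The largest gradient is in the 173–201 m interval — the pycnocline.

173–201 m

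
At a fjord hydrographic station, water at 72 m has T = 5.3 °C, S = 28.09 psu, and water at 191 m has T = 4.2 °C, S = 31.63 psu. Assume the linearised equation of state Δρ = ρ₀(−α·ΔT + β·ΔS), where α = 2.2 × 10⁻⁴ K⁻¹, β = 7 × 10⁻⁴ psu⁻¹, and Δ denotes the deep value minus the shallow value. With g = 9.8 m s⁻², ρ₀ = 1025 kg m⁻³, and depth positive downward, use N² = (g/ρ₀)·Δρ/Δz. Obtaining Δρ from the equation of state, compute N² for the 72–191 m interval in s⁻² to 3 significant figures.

ΔT = -1.1 K, ΔS = +3.54 psu (deep − shallow).
Δρ/ρ₀ = −αΔT + βΔS = 2.42 × 10⁻⁴ + 2.478 × 10⁻³ = 2.72 × 10⁻³, so Δρ ≈ 2.788 kg m⁻³.
N² = (g/ρ₀)·Δρ/Δz = g·(Δρ/ρ₀)/Δz = 9.8 × 2.72 × 10⁻³ / 119 = 2.2400 × 10⁻⁴ s⁻² ≈ 2.24 × 10⁻⁴ s⁻².

2.24 × 10⁻⁴ s⁻²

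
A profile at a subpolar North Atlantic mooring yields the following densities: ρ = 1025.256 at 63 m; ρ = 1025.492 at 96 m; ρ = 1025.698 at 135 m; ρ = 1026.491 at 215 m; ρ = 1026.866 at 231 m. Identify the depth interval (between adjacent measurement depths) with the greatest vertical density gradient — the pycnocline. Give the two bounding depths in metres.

Compute the density gradient over each adjacent pair:
  63–96 m: Δρ/Δz = 0.236/33 = 7.2 × 10⁻³ kg m⁻⁴
  96–135 m: Δρ/Δz = 0.206/39 = 5.3 × 10⁻³ kg m⁻⁴
  135–215 m: Δρ/Δz = 0.793/80 = 9.9 × 10⁻³ kg m⁻⁴
  215–231 m: Δρ/Δz = 0.375/16 = 0.023 kg m⁻⁴
The largest gradient is in the 215–231 m interval — the pycnocline.

215–231 m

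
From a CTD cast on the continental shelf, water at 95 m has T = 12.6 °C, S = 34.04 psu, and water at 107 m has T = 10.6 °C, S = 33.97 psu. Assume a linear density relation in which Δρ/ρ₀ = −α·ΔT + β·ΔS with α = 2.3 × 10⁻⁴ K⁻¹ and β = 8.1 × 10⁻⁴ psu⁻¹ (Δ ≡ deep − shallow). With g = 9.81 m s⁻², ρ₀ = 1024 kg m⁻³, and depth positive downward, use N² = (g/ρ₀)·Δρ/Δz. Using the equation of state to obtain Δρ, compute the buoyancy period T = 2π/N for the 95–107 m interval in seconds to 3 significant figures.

346 s

ΔT = -2.0 K, ΔS = -0.07 psu (deep − shallow).
Δρ/ρ₀ = −αΔT + βΔS = 4.60 × 10⁻⁴ − 5.67 × 10⁻⁵ = 4.033 × 10⁻⁴, so Δρ ≈ 0.4130 kg m⁻³.
N² = (g/ρ₀)·Δρ/Δz = g·(Δρ/ρ₀)/Δz = 9.81 × 4.033 × 10⁻⁴ / 12 = 3.2970 × 10⁻⁴ s⁻².
N = √(3.2970 × 10⁻⁴) = 0.018158 rad s⁻¹ → T = 2π/N = 346.03 s ≈ 346 s.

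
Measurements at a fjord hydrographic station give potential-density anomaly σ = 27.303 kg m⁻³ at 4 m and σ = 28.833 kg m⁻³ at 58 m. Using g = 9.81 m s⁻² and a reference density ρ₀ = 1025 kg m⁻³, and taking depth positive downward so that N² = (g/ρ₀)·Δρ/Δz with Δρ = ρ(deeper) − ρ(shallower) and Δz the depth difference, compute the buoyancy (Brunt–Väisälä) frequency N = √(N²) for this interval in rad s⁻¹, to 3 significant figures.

0.0165 rad s⁻¹

Δρ = 1028.833 − 1027.303 = 1.530 kg m⁻³ over Δz = 58 − 4 = 54 m.
N² = (9.81/1025) × (1.530/54) = 2.7117 × 10⁻⁴ s⁻².
N = √(2.7117 × 10⁻⁴) = 0.016467 rad s⁻¹ ≈ 0.0165 rad s⁻¹.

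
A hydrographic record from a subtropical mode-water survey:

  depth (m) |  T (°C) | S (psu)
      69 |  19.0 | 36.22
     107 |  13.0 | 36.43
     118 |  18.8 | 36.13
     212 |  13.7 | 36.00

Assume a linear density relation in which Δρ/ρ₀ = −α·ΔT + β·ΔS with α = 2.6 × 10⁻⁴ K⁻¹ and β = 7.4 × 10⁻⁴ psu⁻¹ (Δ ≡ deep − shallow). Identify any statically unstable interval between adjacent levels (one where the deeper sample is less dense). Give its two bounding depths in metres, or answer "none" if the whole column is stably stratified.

107–118 m

Evaluate Δρ/ρ₀ = −αΔT + βΔS across each adjacent pair:
  69–107 m: −αΔT+βΔS = −(2.6 × 10⁻⁴)(-6.0)+(7.4 × 10⁻⁴)(+0.21) = 1.7 × 10⁻³ → stable
  107–118 m: −αΔT+βΔS = −(2.6 × 10⁻⁴)(+5.8)+(7.4 × 10⁻⁴)(-0.30) = -1.7 × 10⁻³ → UNSTABLE
  118–212 m: −αΔT+βΔS = −(2.6 × 10⁻⁴)(-5.1)+(7.4 × 10⁻⁴)(-0.13) = 1.2 × 10⁻³ → stable
The 107–118 m interval has Δρ < 0: lighter water underlies denser water.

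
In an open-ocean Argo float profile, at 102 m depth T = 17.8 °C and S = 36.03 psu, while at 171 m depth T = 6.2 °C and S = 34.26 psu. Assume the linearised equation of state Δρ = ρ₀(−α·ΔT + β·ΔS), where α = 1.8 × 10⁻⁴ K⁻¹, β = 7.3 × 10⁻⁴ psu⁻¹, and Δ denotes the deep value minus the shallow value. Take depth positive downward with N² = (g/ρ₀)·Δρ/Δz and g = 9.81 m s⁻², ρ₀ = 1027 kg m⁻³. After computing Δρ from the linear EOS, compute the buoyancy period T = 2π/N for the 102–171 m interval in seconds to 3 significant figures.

591 s

ΔT = -11.6 K, ΔS = -1.77 psu (deep − shallow).
Δρ/ρ₀ = −αΔT + βΔS = 2.088 × 10⁻³ − 1.2921 × 10⁻³ = 7.959 × 10⁻⁴, so Δρ ≈ 0.8174 kg m⁻³.
N² = (g/ρ₀)·Δρ/Δz = g·(Δρ/ρ₀)/Δz = 9.81 × 7.959 × 10⁻⁴ / 69 = 1.1316 × 10⁻⁴ s⁻².
N = √(1.1316 × 10⁻⁴) = 0.010638 rad s⁻¹ → T = 2π/N = 590.64 s ≈ 591 s.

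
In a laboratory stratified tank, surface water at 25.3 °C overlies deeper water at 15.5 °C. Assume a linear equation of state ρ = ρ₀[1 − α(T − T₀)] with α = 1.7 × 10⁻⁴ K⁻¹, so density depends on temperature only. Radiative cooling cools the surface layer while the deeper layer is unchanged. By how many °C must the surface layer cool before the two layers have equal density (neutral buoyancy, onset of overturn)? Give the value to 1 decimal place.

With temperature the only control, equal density requires T_surf′ = T_deep.
T_surf′ = 15.5 °C.
Cooling required: 25.3 − 15.5 = 9.8 °C.

9.8 °C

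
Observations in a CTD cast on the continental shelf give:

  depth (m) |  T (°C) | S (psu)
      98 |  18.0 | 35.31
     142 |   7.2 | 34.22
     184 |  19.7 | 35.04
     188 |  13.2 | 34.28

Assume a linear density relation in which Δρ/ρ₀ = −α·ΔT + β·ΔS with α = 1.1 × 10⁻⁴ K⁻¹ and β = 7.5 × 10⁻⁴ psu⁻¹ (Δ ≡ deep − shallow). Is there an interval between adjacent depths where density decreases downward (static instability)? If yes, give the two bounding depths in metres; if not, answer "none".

142–184 m

Evaluate Δρ/ρ₀ = −αΔT + βΔS across each adjacent pair:
  98–142 m: −αΔT+βΔS = −(1.1 × 10⁻⁴)(-10.8)+(7.5 × 10⁻⁴)(-1.09) = 3.7 × 10⁻⁴ → stable
  142–184 m: −αΔT+βΔS = −(1.1 × 10⁻⁴)(+12.5)+(7.5 × 10⁻⁴)(+0.82) = -7.6 × 10⁻⁴ → UNSTABLE
  184–188 m: −αΔT+βΔS = −(1.1 × 10⁻⁴)(-6.5)+(7.5 × 10⁻⁴)(-0.76) = 1.5 × 10⁻⁴ → stable
The 142–184 m interval has Δρ < 0: lighter water underlies denser water.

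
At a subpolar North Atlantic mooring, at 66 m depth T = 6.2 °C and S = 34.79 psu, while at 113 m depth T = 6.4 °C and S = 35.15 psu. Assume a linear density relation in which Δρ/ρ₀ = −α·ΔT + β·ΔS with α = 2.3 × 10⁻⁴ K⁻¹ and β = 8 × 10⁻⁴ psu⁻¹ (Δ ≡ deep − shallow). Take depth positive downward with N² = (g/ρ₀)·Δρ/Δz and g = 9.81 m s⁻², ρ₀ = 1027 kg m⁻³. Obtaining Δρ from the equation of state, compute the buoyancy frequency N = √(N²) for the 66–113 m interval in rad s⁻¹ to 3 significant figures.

7.11 × 10⁻³ rad s⁻¹

ΔT = +0.2 K, ΔS = +0.36 psu (deep − shallow).
Δρ/ρ₀ = −αΔT + βΔS = -4.60 × 10⁻⁵ + 2.88 × 10⁻⁴ = 2.42 × 10⁻⁴, so Δρ ≈ 0.2485 kg m⁻³.
N² = (g/ρ₀)·Δρ/Δz = g·(Δρ/ρ₀)/Δz = 9.81 × 2.42 × 10⁻⁴ / 47 = 5.0511 × 10⁻⁵ s⁻².
N = √(5.0511 × 10⁻⁵) = 7.1071 × 10⁻³ rad s⁻¹ ≈ 7.11 × 10⁻³ rad s⁻¹.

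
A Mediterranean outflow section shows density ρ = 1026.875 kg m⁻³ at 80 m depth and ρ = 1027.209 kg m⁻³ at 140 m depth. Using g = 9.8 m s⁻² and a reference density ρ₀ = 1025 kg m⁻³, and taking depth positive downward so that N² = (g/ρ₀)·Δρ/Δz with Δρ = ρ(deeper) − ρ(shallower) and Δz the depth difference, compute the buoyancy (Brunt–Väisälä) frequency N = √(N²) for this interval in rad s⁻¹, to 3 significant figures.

7.30 × 10⁻³ rad s⁻¹

Δρ = 1027.209 − 1026.875 = 0.334 kg m⁻³ over Δz = 140 − 80 = 60 m.
N² = (9.8/1025) × (0.334/60) = 5.3223 × 10⁻⁵ s⁻².
N = √(5.3223 × 10⁻⁵) = 7.2954 × 10⁻³ rad s⁻¹ ≈ 7.30 × 10⁻³ rad s⁻¹.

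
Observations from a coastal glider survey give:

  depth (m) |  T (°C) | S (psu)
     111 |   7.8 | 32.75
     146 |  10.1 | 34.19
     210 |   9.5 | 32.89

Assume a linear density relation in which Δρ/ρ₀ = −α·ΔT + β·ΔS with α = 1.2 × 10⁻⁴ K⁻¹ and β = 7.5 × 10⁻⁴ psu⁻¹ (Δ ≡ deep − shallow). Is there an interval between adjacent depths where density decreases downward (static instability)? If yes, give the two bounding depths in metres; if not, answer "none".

Evaluate Δρ/ρ₀ = −αΔT + βΔS across each adjacent pair:
  111–146 m: −αΔT+βΔS = −(1.2 × 10⁻⁴)(+2.3)+(7.5 × 10⁻⁴)(+1.44) = 8.0 × 10⁻⁴ → stable
  146–210 m: −αΔT+βΔS = −(1.2 × 10⁻⁴)(-0.6)+(7.5 × 10⁻⁴)(-1.30) = -9.0 × 10⁻⁴ → UNSTABLE
The 146–210 m interval has Δρ < 0: lighter water underlies denser water.

146–210 m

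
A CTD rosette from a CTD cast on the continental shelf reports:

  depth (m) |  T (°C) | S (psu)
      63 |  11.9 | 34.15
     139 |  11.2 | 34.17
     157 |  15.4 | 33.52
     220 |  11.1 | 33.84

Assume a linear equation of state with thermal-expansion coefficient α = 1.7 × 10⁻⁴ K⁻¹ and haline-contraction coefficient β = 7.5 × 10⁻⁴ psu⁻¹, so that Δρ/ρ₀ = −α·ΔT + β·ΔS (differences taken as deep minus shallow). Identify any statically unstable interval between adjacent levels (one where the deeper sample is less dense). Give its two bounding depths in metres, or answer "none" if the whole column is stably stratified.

Evaluate Δρ/ρ₀ = −αΔT + βΔS across each adjacent pair:
  63–139 m: −αΔT+βΔS = −(1.7 × 10⁻⁴)(-0.7)+(7.5 × 10⁻⁴)(+0.02) = 1.3 × 10⁻⁴ → stable
  139–157 m: −αΔT+βΔS = −(1.7 × 10⁻⁴)(+4.2)+(7.5 × 10⁻⁴)(-0.65) = -1.2 × 10⁻³ → UNSTABLE
  157–220 m: −αΔT+βΔS = −(1.7 × 10⁻⁴)(-4.3)+(7.5 × 10⁻⁴)(+0.32) = 9.7 × 10⁻⁴ → stable
The 139–157 m interval has Δρ < 0: lighter water underlies denser water.

139–157 m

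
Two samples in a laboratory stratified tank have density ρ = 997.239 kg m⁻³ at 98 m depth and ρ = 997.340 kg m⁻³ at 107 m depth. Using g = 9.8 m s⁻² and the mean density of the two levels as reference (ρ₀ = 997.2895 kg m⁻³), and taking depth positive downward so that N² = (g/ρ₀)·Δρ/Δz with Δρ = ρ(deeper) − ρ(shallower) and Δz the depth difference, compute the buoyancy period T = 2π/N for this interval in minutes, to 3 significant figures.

Δρ = 997.340 − 997.239 = 0.101 kg m⁻³ over Δz = 107 − 98 = 9 m.
N² = (9.8/997.2895) × (0.101/9) = 1.1028 × 10⁻⁴ s⁻².
N = √(1.1028 × 10⁻⁴) = 0.010501 rad s⁻¹, so T = 2π/N = 598.34 s = 9.9723 min ≈ 9.97 min.

9.97 min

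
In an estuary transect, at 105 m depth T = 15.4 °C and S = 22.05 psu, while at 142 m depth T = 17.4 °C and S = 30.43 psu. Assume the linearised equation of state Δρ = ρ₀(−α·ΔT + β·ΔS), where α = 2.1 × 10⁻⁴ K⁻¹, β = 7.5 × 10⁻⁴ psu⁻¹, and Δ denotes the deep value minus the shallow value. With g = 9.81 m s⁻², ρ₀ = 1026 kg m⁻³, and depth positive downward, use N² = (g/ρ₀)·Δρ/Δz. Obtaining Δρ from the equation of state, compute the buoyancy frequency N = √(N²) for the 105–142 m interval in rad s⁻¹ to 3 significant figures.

0.0394 rad s⁻¹

ΔT = +2.0 K, ΔS = +8.38 psu (deep − shallow).
Δρ/ρ₀ = −αΔT + βΔS = -4.20 × 10⁻⁴ + 6.285 × 10⁻³ = 5.865 × 10⁻³, so Δρ ≈ 6.017 kg m⁻³.
N² = (g/ρ₀)·Δρ/Δz = g·(Δρ/ρ₀)/Δz = 9.81 × 5.865 × 10⁻³ / 37 = 1.5550 × 10⁻³ s⁻².
N = √(1.5550 × 10⁻³) = 0.039433 rad s⁻¹ ≈ 0.0394 rad s⁻¹.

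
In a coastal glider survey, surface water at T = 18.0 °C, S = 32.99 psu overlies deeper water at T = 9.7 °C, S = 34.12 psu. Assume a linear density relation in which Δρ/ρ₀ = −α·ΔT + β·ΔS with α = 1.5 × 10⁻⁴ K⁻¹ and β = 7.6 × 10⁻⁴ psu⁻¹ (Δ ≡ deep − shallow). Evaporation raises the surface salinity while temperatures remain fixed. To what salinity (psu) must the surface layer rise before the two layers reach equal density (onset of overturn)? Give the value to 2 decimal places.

35.76 psu

Neutral buoyancy requires −α(T_deep − T_surf) + β(S_deep − S_surf′) = 0.
S_surf′ = S_deep − (α/β)·ΔT = 34.12 − (1.5 × 10⁻⁴/7.6 × 10⁻⁴)·(-8.3) = 35.7582 psu.
Increase required: 35.7582 − 32.99 = 2.7682 psu.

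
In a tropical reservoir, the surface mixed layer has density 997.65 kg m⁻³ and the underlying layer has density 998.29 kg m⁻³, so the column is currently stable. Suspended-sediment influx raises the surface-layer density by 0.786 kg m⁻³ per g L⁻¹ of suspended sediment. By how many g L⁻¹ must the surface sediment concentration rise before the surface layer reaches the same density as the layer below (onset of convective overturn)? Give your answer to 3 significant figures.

Density deficit of the surface layer: 998.29 − 997.65 = 0.64 kg m⁻³.
Required change = 0.64 / 0.786 = 0.814 g L⁻¹.

0.814 g L⁻¹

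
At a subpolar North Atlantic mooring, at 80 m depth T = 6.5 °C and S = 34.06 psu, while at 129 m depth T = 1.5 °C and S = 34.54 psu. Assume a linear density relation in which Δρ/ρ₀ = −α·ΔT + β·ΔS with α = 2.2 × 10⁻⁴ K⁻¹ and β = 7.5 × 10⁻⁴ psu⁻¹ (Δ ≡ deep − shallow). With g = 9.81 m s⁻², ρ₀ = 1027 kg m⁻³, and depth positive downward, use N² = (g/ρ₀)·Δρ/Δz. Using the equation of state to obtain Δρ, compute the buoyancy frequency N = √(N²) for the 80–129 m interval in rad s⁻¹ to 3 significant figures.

0.0171 rad s⁻¹

ΔT = -5.0 K, ΔS = +0.48 psu (deep − shallow).
Δρ/ρ₀ = −αΔT + βΔS = 1.10 × 10⁻³ + 3.60 × 10⁻⁴ = 1.46 × 10⁻³, so Δρ ≈ 1.499 kg m⁻³.
N² = (g/ρ₀)·Δρ/Δz = g·(Δρ/ρ₀)/Δz = 9.81 × 1.46 × 10⁻³ / 49 = 2.9230 × 10⁻⁴ s⁻².
N = √(2.9230 × 10⁻⁴) = 0.017097 rad s⁻¹ ≈ 0.0171 rad s⁻¹.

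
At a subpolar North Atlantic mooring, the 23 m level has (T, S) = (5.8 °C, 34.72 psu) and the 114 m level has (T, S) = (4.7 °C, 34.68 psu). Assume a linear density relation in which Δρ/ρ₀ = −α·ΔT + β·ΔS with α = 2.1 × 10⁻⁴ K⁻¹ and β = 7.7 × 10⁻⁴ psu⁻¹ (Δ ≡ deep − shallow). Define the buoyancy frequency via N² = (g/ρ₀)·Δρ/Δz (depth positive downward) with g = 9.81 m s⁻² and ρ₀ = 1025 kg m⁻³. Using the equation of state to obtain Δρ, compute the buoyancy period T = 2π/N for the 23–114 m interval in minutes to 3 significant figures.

ΔT = -1.1 K, ΔS = -0.04 psu (deep − shallow).
Δρ/ρ₀ = −αΔT + βΔS = 2.31 × 10⁻⁴ − 3.08 × 10⁻⁵ = 2.002 × 10⁻⁴, so Δρ ≈ 0.2052 kg m⁻³.
N² = (g/ρ₀)·Δρ/Δz = g·(Δρ/ρ₀)/Δz = 9.81 × 2.002 × 10⁻⁴ / 91 = 2.1582 × 10⁻⁵ s⁻².
N = √(2.1582 × 10⁻⁵) = 4.6456 × 10⁻³ rad s⁻¹ → T = 2π/N = 1.3525 × 10³ s = 22.542 min ≈ 22.5 min.

22.5 min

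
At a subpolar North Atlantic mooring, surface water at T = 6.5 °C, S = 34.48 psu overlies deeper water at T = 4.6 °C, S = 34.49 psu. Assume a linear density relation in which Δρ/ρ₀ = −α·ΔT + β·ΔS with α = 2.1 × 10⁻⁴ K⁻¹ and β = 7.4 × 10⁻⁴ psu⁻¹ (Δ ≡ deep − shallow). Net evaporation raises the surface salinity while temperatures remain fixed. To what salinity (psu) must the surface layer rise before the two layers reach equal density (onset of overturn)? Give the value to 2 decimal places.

Neutral buoyancy requires −α(T_deep − T_surf) + β(S_deep − S_surf′) = 0.
S_surf′ = S_deep − (α/β)·ΔT = 34.49 − (2.1 × 10⁻⁴/7.4 × 10⁻⁴)·(-1.9) = 35.0292 psu.
Increase required: 35.0292 − 34.48 = 0.5492 psu.

35.03 psu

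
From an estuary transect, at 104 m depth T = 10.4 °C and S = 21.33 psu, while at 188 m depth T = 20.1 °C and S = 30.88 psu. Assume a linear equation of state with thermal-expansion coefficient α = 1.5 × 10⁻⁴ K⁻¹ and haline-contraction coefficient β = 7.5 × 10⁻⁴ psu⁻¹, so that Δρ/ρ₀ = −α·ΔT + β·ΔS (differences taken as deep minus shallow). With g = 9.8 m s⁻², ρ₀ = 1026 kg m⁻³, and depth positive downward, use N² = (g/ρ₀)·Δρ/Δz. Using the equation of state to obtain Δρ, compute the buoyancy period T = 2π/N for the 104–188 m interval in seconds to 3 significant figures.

ΔT = +9.7 K, ΔS = +9.55 psu (deep − shallow).
Δρ/ρ₀ = −αΔT + βΔS = -1.455 × 10⁻³ + 7.1625 × 10⁻³ = 5.7075 × 10⁻³, so Δρ ≈ 5.856 kg m⁻³.
N² = (g/ρ₀)·Δρ/Δz = g·(Δρ/ρ₀)/Δz = 9.8 × 5.7075 × 10⁻³ / 84 = 6.6588 × 10⁻⁴ s⁻².
N = √(6.6588 × 10⁻⁴) = 0.025805 rad s⁻¹ → T = 2π/N = 243.49 s ≈ 243 s.

243 s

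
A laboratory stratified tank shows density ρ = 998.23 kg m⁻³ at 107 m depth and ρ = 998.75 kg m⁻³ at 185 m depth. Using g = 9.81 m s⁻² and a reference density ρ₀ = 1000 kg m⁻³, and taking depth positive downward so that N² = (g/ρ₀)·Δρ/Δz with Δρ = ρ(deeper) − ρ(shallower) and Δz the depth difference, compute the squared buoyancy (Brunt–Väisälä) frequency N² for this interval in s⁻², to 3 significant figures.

Δρ = 998.75 − 998.23 = 0.52 kg m⁻³ over Δz = 185 − 107 = 78 m.
N² = (9.81/1000) × (0.52/78) = 6.5400 × 10⁻⁵ s⁻² ≈ 6.54 × 10⁻⁵ s⁻².
N² > 0, so the interval is statically stable.

6.54 × 10⁻⁵ s⁻²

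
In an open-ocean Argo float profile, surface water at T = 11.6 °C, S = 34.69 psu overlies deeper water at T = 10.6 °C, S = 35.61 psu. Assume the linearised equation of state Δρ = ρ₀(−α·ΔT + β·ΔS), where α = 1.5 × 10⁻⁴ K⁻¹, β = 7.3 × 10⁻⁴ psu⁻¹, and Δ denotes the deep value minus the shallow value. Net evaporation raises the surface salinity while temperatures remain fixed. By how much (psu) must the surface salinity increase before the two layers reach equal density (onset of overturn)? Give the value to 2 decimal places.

Neutral buoyancy requires −α(T_deep − T_surf) + β(S_deep − S_surf′) = 0.
S_surf′ = S_deep − (α/β)·ΔT = 35.61 − (1.5 × 10⁻⁴/7.3 × 10⁻⁴)·(-1.0) = 35.8155 psu.
Increase required: 35.8155 − 34.69 = 1.1255 psu.

1.13 psu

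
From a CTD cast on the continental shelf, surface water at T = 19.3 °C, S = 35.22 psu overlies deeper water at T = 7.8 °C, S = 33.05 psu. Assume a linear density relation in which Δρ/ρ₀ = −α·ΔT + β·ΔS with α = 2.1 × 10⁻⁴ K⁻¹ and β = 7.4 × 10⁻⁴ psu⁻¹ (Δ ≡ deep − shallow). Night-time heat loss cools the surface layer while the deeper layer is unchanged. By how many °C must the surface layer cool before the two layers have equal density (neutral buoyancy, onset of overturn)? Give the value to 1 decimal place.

Neutral buoyancy requires Δρ = 0, i.e. −α(T_deep − T_surf′) + β(S_deep − S_surf) = 0.
T_surf′ = T_deep − (β/α)·ΔS = 7.8 − (7.4 × 10⁻⁴/2.1 × 10⁻⁴)·(-2.17) = 15.447 °C.
Cooling required: 19.3 − (15.447) = 3.853 °C.

3.9 °C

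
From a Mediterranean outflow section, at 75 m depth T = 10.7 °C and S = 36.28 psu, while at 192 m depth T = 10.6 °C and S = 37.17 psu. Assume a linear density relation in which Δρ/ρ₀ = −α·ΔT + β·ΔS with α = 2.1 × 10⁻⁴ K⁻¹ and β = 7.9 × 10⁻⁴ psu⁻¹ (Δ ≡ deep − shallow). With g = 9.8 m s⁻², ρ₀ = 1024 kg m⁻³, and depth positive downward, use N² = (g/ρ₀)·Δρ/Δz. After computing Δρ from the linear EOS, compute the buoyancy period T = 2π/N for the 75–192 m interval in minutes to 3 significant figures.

13.4 min

ΔT = -0.1 K, ΔS = +0.89 psu (deep − shallow).
Δρ/ρ₀ = −αΔT + βΔS = 2.10 × 10⁻⁵ + 7.031 × 10⁻⁴ = 7.241 × 10⁻⁴, so Δρ ≈ 0.7415 kg m⁻³.
N² = (g/ρ₀)·Δρ/Δz = g·(Δρ/ρ₀)/Δz = 9.8 × 7.241 × 10⁻⁴ / 117 = 6.0651 × 10⁻⁵ s⁻².
N = √(6.0651 × 10⁻⁵) = 7.7879 × 10⁻³ rad s⁻¹ → T = 2π/N = 806.79 s = 13.446 min ≈ 13.4 min.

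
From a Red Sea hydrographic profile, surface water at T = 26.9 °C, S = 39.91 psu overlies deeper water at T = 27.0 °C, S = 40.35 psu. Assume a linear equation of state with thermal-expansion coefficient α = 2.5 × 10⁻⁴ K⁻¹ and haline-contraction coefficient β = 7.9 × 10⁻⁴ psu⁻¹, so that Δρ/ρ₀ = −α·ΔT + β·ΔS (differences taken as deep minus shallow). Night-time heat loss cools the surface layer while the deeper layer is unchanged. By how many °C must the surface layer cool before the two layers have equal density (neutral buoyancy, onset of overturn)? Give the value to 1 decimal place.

1.3 °C

Neutral buoyancy requires Δρ = 0, i.e. −α(T_deep − T_surf′) + β(S_deep − S_surf) = 0.
T_surf′ = T_deep − (β/α)·ΔS = 27.0 − (7.9 × 10⁻⁴/2.5 × 10⁻⁴)·(+0.44) = 25.610 °C.
Cooling required: 26.9 − (25.610) = 1.290 °C.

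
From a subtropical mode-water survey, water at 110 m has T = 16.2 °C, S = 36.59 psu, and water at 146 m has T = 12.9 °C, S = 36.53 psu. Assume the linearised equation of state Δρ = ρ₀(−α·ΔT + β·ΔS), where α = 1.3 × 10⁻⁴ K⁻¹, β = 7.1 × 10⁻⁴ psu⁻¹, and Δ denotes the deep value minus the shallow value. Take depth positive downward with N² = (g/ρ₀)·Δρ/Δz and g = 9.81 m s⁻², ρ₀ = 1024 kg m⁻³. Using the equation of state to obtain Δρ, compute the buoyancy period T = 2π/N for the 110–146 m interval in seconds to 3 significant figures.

612 s

ΔT = -3.3 K, ΔS = -0.06 psu (deep − shallow).
Δρ/ρ₀ = −αΔT + βΔS = 4.29 × 10⁻⁴ − 4.26 × 10⁻⁵ = 3.864 × 10⁻⁴, so Δρ ≈ 0.3957 kg m⁻³.
N² = (g/ρ₀)·Δρ/Δz = g·(Δρ/ρ₀)/Δz = 9.81 × 3.864 × 10⁻⁴ / 36 = 1.0529 × 10⁻⁴ s⁻².
N = √(1.0529 × 10⁻⁴) = 0.010261 rad s⁻¹ → T = 2π/N = 612.34 s ≈ 612 s.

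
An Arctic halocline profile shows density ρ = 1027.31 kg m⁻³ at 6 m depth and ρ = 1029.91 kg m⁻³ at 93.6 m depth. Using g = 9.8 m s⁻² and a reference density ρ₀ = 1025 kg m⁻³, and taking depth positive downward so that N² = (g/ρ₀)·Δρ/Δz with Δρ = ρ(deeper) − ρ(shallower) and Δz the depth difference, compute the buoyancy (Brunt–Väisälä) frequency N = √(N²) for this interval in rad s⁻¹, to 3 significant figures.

0.0168 rad s⁻¹

Δρ = 1029.91 − 1027.31 = 2.60 kg m⁻³ over Δz = 93.6 − 6 = 87.6 m.
N² = (9.8/1025) × (2.60/87.6) = 2.8377 × 10⁻⁴ s⁻².
N = √(2.8377 × 10⁻⁴) = 0.016845 rad s⁻¹ ≈ 0.0168 rad s⁻¹.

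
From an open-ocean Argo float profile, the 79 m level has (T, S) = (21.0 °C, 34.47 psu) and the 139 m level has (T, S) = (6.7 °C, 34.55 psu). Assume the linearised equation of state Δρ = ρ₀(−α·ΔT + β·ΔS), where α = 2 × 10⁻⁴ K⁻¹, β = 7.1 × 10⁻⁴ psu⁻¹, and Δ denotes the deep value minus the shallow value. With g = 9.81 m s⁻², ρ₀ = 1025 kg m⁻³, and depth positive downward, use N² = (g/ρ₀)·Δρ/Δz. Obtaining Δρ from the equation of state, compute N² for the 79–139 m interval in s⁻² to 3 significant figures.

4.77 × 10⁻⁴ s⁻²

ΔT = -14.3 K, ΔS = +0.08 psu (deep − shallow).
Δρ/ρ₀ = −αΔT + βΔS = 2.86 × 10⁻³ + 5.68 × 10⁻⁵ = 2.9168 × 10⁻³, so Δρ ≈ 2.990 kg m⁻³.
N² = (g/ρ₀)·Δρ/Δz = g·(Δρ/ρ₀)/Δz = 9.81 × 2.9168 × 10⁻³ / 60 = 4.7690 × 10⁻⁴ s⁻² ≈ 4.77 × 10⁻⁴ s⁻².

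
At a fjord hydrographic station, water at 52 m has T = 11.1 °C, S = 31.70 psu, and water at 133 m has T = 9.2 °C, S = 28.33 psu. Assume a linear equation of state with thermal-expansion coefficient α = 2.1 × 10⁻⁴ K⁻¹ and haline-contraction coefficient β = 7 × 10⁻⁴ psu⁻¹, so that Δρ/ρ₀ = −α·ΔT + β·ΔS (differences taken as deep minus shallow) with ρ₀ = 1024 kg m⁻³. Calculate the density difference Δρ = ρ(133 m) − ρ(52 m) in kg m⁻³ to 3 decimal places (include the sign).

-2.007 kg m⁻³

ΔT = -1.9 K, ΔS = -3.37 psu (deep − shallow).
Δρ/ρ₀ = −(2.1 × 10⁻⁴)(-1.9) + (7 × 10⁻⁴)(-3.37) = -1.96 × 10⁻³.
Δρ = 1024 × (-1.96 × 10⁻³) = -2.007 kg m⁻³.
Negative Δρ: lighter below, statically unstable.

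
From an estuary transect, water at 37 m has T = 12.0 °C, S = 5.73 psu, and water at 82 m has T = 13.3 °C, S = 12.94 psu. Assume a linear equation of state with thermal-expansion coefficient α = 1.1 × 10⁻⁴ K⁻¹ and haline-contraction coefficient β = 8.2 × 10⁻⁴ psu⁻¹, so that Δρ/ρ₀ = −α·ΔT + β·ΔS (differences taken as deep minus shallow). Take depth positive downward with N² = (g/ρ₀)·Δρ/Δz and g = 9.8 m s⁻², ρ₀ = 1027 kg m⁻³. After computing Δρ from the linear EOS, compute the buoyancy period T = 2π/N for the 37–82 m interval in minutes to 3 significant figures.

2.95 min

ΔT = +1.3 K, ΔS = +7.21 psu (deep − shallow).
Δρ/ρ₀ = −αΔT + βΔS = -1.43 × 10⁻⁴ + 5.9122 × 10⁻³ = 5.7692 × 10⁻³, so Δρ ≈ 5.925 kg m⁻³.
N² = (g/ρ₀)·Δρ/Δz = g·(Δρ/ρ₀)/Δz = 9.8 × 5.7692 × 10⁻³ / 45 = 1.2564 × 10⁻³ s⁻².
N = √(1.2564 × 10⁻³) = 0.035446 rad s⁻¹ → T = 2π/N = 177.26 s = 2.9543 min ≈ 2.95 min.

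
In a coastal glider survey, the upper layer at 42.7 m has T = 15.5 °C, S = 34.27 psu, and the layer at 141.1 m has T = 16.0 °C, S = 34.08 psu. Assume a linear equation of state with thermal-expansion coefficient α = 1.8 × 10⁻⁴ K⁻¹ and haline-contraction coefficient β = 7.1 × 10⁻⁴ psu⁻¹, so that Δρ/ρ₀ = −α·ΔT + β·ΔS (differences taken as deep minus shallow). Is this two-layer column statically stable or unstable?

unstable

ΔT = 16.0 − 15.5 = +0.5 K and ΔS = 34.08 − 34.27 = -0.19 psu (deep − shallow).
−αΔT = -9.00 × 10⁻⁵; βΔS = -1.349 × 10⁻⁴; sum Δρ/ρ₀ = -2.249 × 10⁻⁴.
Δρ/ρ₀ < 0, so Δρ < 0: deeper water is lighter → statically unstable; the column would overturn.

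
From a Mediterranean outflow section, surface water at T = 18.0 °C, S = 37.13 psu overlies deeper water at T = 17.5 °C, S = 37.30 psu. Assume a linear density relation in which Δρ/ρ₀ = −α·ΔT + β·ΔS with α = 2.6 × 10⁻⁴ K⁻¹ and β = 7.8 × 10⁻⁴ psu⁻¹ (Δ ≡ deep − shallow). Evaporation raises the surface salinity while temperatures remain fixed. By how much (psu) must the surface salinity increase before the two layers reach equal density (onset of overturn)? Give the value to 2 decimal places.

0.34 psu

Neutral buoyancy requires −α(T_deep − T_surf) + β(S_deep − S_surf′) = 0.
S_surf′ = S_deep − (α/β)·ΔT = 37.30 − (2.6 × 10⁻⁴/7.8 × 10⁻⁴)·(-0.5) = 37.4667 psu.
Increase required: 37.4667 − 37.13 = 0.3367 psu.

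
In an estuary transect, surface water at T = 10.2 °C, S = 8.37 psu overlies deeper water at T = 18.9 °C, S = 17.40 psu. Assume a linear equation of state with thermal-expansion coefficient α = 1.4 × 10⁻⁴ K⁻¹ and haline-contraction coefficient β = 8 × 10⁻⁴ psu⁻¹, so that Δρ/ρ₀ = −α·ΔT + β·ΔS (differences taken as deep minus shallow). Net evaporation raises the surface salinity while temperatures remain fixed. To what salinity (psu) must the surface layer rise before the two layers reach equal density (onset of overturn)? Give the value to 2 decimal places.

15.88 psu

Neutral buoyancy requires −α(T_deep − T_surf) + β(S_deep − S_surf′) = 0.
S_surf′ = S_deep − (α/β)·ΔT = 17.40 − (1.4 × 10⁻⁴/8 × 10⁻⁴)·(+8.7) = 15.8775 psu.
Increase required: 15.8775 − 8.37 = 7.5075 psu.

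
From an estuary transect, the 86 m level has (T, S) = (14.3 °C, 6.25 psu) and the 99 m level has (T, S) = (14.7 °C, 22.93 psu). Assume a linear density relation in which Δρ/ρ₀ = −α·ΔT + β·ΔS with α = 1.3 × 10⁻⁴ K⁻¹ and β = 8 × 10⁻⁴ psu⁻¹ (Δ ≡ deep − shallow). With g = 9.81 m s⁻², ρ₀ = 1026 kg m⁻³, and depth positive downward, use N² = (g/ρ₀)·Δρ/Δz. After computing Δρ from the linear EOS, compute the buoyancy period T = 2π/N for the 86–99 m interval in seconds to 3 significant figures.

ΔT = +0.4 K, ΔS = +16.68 psu (deep − shallow).
Δρ/ρ₀ = −αΔT + βΔS = -5.20 × 10⁻⁵ + 0.013344 = 0.013292, so Δρ ≈ 13.64 kg m⁻³.
N² = (g/ρ₀)·Δρ/Δz = g·(Δρ/ρ₀)/Δz = 9.81 × 0.013292 / 13 = 0.010030 s⁻².
N = √(0.010030) = 0.10015 rad s⁻¹ → T = 2π/N = 62.738 s ≈ 62.7 s.

62.7 s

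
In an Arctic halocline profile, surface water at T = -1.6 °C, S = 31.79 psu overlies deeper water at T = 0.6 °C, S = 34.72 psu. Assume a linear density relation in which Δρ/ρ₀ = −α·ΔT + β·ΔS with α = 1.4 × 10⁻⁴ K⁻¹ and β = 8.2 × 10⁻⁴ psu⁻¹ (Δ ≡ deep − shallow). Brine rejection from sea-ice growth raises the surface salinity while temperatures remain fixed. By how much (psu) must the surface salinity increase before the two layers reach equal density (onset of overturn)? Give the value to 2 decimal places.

2.55 psu

Neutral buoyancy requires −α(T_deep − T_surf) + β(S_deep − S_surf′) = 0.
S_surf′ = S_deep − (α/β)·ΔT = 34.72 − (1.4 × 10⁻⁴/8.2 × 10⁻⁴)·(+2.2) = 34.3444 psu.
Increase required: 34.3444 − 31.79 = 2.5544 psu.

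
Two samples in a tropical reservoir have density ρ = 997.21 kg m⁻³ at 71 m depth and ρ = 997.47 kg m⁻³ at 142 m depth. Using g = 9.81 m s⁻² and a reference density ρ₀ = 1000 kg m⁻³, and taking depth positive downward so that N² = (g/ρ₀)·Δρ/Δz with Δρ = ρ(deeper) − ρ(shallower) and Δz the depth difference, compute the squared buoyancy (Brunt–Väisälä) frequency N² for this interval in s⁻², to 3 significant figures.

Δρ = 997.47 − 997.21 = 0.26 kg m⁻³ over Δz = 142 − 71 = 71 m.
N² = (9.81/1000) × (0.26/71) = 3.5924 × 10⁻⁵ s⁻² ≈ 3.59 × 10⁻⁵ s⁻².

3.59 × 10⁻⁵ s⁻²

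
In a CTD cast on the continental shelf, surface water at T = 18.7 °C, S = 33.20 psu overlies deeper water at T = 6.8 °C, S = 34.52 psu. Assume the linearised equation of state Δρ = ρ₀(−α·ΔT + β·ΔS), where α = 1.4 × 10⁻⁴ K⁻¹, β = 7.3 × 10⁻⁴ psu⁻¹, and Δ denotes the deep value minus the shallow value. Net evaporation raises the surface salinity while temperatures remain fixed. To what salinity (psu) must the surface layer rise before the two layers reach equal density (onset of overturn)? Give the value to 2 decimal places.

Neutral buoyancy requires −α(T_deep − T_surf) + β(S_deep − S_surf′) = 0.
S_surf′ = S_deep − (α/β)·ΔT = 34.52 − (1.4 × 10⁻⁴/7.3 × 10⁻⁴)·(-11.9) = 36.8022 psu.
Increase required: 36.8022 − 33.20 = 3.6022 psu.

36.80 psu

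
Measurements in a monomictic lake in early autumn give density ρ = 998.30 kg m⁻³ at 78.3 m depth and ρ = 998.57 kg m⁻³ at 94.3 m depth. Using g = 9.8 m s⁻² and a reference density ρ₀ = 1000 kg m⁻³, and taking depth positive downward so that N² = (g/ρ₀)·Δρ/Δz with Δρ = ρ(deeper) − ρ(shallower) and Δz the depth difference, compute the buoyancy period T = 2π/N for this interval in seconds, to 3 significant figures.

Δρ = 998.57 − 998.30 = 0.27 kg m⁻³ over Δz = 94.3 − 78.3 = 16 m.
N² = (9.8/1000) × (0.27/16) = 1.6538 × 10⁻⁴ s⁻².
N = √(1.6538 × 10⁻⁴) = 0.012860 rad s⁻¹, so T = 2π/N = 488.58 s ≈ 489 s.

489 s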